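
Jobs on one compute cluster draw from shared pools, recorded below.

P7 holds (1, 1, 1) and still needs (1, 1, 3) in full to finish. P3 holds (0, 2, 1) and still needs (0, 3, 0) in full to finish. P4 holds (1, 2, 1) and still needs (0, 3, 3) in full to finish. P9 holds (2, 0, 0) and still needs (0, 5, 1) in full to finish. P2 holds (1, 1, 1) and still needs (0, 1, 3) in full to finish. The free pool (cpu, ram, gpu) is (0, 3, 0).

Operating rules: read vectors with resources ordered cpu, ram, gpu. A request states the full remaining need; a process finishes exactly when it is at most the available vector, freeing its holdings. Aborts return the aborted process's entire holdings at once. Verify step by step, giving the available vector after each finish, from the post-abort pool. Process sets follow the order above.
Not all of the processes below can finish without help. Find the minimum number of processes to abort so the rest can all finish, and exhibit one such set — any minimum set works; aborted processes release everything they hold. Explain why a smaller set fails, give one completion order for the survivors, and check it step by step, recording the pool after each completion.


Minimum abort set: P7 and P4.
Key observation: aborting P7 and P4 returns (2, 3, 2), and P2 — hopeless before — runs at step 2 with the returned capacity in the pool.
No one abort is enough; case by case: P7 alone leaves P4 blocked (short on gpu); P3 alone leaves P7 blocked (short on gpu); P4 alone leaves P7 blocked (short on gpu); P9 alone leaves P7 blocked (short on gpu); P2 alone leaves P7 blocked (short on gpu).
The survivors complete as P3, P2, P9. Verifying each step (starting from the post-abort pool):
  pool = (2, 6, 2)
  run P3 (needs (0, 3, 0), free (2, 6, 2)); after release of (0, 2, 1) the pool is (2, 8, 3)
  run P2 (needs (0, 1, 3), free (2, 8, 3)); after release of (1, 1, 1) the pool is (3, 9, 4)
  run P9 (needs (0, 5, 1), free (3, 9, 4)); after release of (2, 0, 0) the pool is (5, 9, 4)


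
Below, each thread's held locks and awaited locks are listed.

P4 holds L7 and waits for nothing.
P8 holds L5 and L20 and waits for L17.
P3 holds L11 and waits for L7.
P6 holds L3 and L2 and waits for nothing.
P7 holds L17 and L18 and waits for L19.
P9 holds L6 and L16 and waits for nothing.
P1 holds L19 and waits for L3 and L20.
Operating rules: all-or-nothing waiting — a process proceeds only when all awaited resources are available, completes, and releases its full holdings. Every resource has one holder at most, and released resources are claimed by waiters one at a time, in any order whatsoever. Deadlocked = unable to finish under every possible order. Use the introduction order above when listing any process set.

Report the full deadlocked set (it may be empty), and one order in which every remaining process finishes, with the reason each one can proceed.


The deadlocked set is P8, P7 and P1.
Key observation: along P8 -> P7 -> P1 -> P8, each member waits on what the next one holds — a deadlock; no other process is dragged down with it.
One completion order for the rest: P4, P9, P3, P6.
Verifying each step:
  P4 waits on nothing -> runs at once and releases L7
  P9 waits on nothing -> runs at once and releases L6 and L16
  P3 waits on L7 — all released -> runs and releases L11
  P6 waits on nothing -> runs at once and releases L3 and L2


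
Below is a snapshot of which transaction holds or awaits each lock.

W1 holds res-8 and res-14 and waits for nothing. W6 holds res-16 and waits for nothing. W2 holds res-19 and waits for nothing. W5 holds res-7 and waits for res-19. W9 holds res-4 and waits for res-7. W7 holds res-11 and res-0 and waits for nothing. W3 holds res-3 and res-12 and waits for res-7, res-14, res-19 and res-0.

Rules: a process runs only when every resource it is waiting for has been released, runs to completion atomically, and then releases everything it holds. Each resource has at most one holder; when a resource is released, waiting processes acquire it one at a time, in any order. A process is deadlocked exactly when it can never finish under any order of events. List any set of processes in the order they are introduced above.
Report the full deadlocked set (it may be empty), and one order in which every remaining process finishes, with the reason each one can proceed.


The deadlocked set is empty.
Key observation: every chain of waits terminates; starting from the processes that wait on nothing, all the rest unlock in turn.
A valid finishing order for the others: W2, W5, W7, W9, W6, W1, W3.
Step-by-step check:
  run W2 (it waits on nothing); releases res-19
  W5: everything it awaited (res-19) is free; runs, freeing res-7
  run W7 (it waits on nothing); releases res-11 and res-0
  W9: everything it awaited (res-7) is free; runs, freeing res-4
  run W6 (it waits on nothing); releases res-16
  run W1 (it waits on nothing); releases res-8 and res-14
  W3: everything it awaited (res-7, res-14, res-19 and res-0) is free; runs, freeing res-3 and res-12


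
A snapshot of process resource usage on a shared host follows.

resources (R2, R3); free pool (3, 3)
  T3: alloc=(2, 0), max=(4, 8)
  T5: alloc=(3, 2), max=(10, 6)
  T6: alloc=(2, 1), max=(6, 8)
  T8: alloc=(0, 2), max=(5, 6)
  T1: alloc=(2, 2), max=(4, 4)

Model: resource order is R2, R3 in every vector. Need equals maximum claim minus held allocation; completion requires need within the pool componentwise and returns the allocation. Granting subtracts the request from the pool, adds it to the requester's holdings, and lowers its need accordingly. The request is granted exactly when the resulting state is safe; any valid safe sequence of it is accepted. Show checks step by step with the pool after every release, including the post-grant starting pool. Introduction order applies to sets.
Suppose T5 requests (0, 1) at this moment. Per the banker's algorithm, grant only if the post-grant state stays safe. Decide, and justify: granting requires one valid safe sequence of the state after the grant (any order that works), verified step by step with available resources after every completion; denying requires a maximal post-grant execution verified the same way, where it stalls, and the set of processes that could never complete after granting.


DENY. Granting would leave the state unsafe.
Key observation: after T1, T8 the pool peaks at (5, 6), and each blocked process is short somewhere: T3 on R3; T5 on R2; T6 on R3.
After a pretend grant, a maximal execution: T1, T8 — then nothing else fits. Walking it through:
  pool = (3, 2)
  T1: need (2, 2) fits (3, 2); releases (2, 2), pool now (5, 4)
  T8: need (5, 4) fits (5, 4); releases (0, 2), pool now (5, 6)
  T3 cannot run: need (2, 8) vs free (5, 6) (insufficient R3)
  T5 cannot run: need (7, 3) vs free (5, 6) (insufficient R2)
  T6 cannot run: need (4, 7) vs free (5, 6) (insufficient R3)
Processes that could never finish after the grant: T3, T5 and T6.


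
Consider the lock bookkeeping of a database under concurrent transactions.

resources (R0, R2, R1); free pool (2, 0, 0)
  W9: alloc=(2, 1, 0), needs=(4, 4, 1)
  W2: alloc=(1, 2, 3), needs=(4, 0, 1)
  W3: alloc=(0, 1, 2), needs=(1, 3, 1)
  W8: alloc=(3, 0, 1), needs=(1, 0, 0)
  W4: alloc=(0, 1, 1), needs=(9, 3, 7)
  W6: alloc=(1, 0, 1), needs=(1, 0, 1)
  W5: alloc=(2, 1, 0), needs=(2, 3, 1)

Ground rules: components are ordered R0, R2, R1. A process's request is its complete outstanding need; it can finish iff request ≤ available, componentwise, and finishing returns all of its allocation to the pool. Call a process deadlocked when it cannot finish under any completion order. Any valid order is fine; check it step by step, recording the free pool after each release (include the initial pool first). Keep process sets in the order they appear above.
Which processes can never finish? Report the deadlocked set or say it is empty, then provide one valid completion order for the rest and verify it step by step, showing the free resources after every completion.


Deadlocked: W9, W3, W4 and W5.
Key observation: once W8, W6, W2 finish, the pool peaks at (7, 2, 5) — and every remaining process still needs more R2 than that.
One completion order for the rest: W8, W6, W2. Verifying each step:
  pool = (2, 0, 0)
  W8: need (1, 0, 0) fits (2, 0, 0); releases (3, 0, 1), pool now (5, 0, 1)
  W6: need (1, 0, 1) fits (5, 0, 1); releases (1, 0, 1), pool now (6, 0, 2)
  W2: need (4, 0, 1) fits (6, 0, 2); releases (1, 2, 3), pool now (7, 2, 5)
The blocked processes can never fit:
  W9 cannot run: need (4, 4, 1) vs free (7, 2, 5) (insufficient R2)
  W3 cannot run: need (1, 3, 1) vs free (7, 2, 5) (insufficient R2)
  W4 cannot run: need (9, 3, 7) vs free (7, 2, 5) (insufficient R0, R2 and R1)
  W5 cannot run: need (2, 3, 1) vs free (7, 2, 5) (insufficient R2)


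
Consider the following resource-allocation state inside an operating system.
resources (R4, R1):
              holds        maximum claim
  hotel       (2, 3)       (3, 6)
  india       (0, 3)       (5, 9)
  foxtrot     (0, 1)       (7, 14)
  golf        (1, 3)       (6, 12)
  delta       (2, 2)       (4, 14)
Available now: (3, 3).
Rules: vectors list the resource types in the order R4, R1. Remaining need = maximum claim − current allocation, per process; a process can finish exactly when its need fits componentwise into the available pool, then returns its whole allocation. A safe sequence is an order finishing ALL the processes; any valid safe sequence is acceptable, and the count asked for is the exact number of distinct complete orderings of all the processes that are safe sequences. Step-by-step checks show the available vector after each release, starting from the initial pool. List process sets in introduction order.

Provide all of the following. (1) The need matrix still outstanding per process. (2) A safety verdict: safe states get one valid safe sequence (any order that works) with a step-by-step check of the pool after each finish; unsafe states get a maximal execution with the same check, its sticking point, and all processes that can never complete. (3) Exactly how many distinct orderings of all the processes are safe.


(1) Outstanding need per process (order R4, R1):
  hotel: (1, 3)
  india: (5, 6)
  foxtrot: (7, 13)
  golf: (5, 9)
  delta: (2, 12)
(2) SAFE, for example via the order hotel, india, golf, delta, foxtrot.
Key observation: hotel is the earliest step where a requested resource binds exactly: need (1, 3), pool (3, 3) at its turn.
Verifying each step:
  pool = (3, 3)
  hotel: need (1, 3) fits (3, 3); releases (2, 3), pool now (5, 6)
  india: need (5, 6) fits (5, 6); releases (0, 3), pool now (5, 9)
  golf: need (5, 9) fits (5, 9); releases (1, 3), pool now (6, 12)
  delta: need (2, 12) fits (6, 12); releases (2, 2), pool now (8, 14)
  foxtrot: need (7, 13) fits (8, 14); releases (0, 1), pool now (8, 15)
(3) Precisely 1 of the possible complete orderings is a safe sequence.


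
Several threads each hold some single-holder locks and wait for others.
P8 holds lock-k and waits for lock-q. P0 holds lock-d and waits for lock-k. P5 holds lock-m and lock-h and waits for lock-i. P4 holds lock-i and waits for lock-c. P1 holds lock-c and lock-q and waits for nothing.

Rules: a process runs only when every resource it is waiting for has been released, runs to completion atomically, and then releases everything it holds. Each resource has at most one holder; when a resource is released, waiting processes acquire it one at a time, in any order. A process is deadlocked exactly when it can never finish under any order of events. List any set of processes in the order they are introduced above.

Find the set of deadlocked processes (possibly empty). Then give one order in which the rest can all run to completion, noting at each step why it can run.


No process is deadlocked.
Key observation: all waits point, directly or indirectly, at processes that can finish, so nothing is permanently blocked.
One completion order for the rest: P1, P8, P0, P4, P5.
Check, step by step:
  P1: no waits; runs immediately, freeing lock-c and lock-q
  P8: everything it awaited (lock-q) is free; runs, freeing lock-k
  P0: everything it awaited (lock-k) is free; runs, freeing lock-d
  P4: everything it awaited (lock-c) is free; runs, freeing lock-i
  P5: everything it awaited (lock-i) is free; runs, freeing lock-m and lock-h


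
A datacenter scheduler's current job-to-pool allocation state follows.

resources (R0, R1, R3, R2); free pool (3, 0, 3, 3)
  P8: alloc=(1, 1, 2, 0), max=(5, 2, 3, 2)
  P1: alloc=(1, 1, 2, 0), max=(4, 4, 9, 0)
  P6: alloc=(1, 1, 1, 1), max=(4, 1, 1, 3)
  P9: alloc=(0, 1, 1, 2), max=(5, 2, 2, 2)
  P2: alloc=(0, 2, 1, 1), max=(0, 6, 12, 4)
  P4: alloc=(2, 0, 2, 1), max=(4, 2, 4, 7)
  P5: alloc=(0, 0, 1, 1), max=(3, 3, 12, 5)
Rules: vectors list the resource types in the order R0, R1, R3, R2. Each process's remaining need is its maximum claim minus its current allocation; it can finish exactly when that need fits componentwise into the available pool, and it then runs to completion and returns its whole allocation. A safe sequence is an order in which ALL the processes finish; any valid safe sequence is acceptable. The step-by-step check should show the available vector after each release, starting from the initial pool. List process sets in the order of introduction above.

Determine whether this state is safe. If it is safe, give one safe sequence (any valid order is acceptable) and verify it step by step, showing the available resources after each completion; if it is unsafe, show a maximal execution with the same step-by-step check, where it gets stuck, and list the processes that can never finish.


SAFE — a valid safe sequence is P6, P8, P9, P1, P4, P5, P2.
Key observation: at P6 the run first touches a limit — (3, 0, 0, 2) against (3, 0, 3, 3), exact on a resource it actually requests.
Walking it through:
  pool = (3, 0, 3, 3)
  run P6 (needs (3, 0, 0, 2), free (3, 0, 3, 3)); after release of (1, 1, 1, 1) the pool is (4, 1, 4, 4)
  run P8 (needs (4, 1, 1, 2), free (4, 1, 4, 4)); after release of (1, 1, 2, 0) the pool is (5, 2, 6, 4)
  run P9 (needs (5, 1, 1, 0), free (5, 2, 6, 4)); after release of (0, 1, 1, 2) the pool is (5, 3, 7, 6)
  run P1 (needs (3, 3, 7, 0), free (5, 3, 7, 6)); after release of (1, 1, 2, 0) the pool is (6, 4, 9, 6)
  run P4 (needs (2, 2, 2, 6), free (6, 4, 9, 6)); after release of (2, 0, 2, 1) the pool is (8, 4, 11, 7)
  run P5 (needs (3, 3, 11, 4), free (8, 4, 11, 7)); after release of (0, 0, 1, 1) the pool is (8, 4, 12, 8)
  run P2 (needs (0, 4, 11, 3), free (8, 4, 12, 8)); after release of (0, 2, 1, 1) the pool is (8, 6, 13, 9)


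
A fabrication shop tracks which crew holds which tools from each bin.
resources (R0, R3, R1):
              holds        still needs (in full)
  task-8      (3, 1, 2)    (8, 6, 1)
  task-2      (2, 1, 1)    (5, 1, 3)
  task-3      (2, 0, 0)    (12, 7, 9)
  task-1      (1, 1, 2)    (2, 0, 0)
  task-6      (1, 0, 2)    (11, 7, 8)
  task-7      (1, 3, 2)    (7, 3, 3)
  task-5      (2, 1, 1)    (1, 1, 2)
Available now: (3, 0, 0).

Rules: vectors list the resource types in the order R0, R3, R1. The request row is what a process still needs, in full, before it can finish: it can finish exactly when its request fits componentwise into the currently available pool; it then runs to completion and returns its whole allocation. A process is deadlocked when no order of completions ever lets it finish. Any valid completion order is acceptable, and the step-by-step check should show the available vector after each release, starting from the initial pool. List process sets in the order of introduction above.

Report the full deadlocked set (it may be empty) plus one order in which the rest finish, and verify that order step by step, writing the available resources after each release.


Nothing here is deadlocked.
Key observation: no deadlock: task-1 fits now, and the freed resources carry the rest through.
A valid finishing order for the others: task-1, task-5, task-2, task-7, task-8, task-6, task-3. Walking it through:
  pool = (3, 0, 0)
  task-1 needs (2, 0, 0) <= (3, 0, 0) -> finishes; pool += (1, 1, 2) = (4, 1, 2)
  task-5 needs (1, 1, 2) <= (4, 1, 2) -> finishes; pool += (2, 1, 1) = (6, 2, 3)
  task-2 needs (5, 1, 3) <= (6, 2, 3) -> finishes; pool += (2, 1, 1) = (8, 3, 4)
  task-7 needs (7, 3, 3) <= (8, 3, 4) -> finishes; pool += (1, 3, 2) = (9, 6, 6)
  task-8 needs (8, 6, 1) <= (9, 6, 6) -> finishes; pool += (3, 1, 2) = (12, 7, 8)
  task-6 needs (11, 7, 8) <= (12, 7, 8) -> finishes; pool += (1, 0, 2) = (13, 7, 10)
  task-3 needs (12, 7, 9) <= (13, 7, 10) -> finishes; pool += (2, 0, 0) = (15, 7, 10)


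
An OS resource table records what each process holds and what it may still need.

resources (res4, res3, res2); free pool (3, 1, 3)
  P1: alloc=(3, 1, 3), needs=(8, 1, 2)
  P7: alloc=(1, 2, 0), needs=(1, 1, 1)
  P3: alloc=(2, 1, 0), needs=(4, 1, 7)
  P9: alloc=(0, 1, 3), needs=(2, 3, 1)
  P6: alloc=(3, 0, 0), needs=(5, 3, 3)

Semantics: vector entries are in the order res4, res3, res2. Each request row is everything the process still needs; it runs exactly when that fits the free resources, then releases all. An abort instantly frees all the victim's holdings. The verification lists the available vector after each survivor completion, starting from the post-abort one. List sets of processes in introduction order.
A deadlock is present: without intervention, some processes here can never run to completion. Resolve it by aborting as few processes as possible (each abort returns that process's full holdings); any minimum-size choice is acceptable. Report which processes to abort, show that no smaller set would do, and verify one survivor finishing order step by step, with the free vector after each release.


Minimum abort set: P3.
Key observation: no ordering could ever have run P6 before the abort of P3; with (2, 1, 0) back in the pool it fits at step 2.
Minimality: the empty abort set fails — the state is deadlocked as it stands.
One survivor order: P7, P6, P1, P9. Check, step by step (post-abort pool first):
  pool = (5, 2, 3)
  run P7 (needs (1, 1, 1), free (5, 2, 3)); after release of (1, 2, 0) the pool is (6, 4, 3)
  run P6 (needs (5, 3, 3), free (6, 4, 3)); after release of (3, 0, 0) the pool is (9, 4, 3)
  run P1 (needs (8, 1, 2), free (9, 4, 3)); after release of (3, 1, 3) the pool is (12, 5, 6)
  run P9 (needs (2, 3, 1), free (12, 5, 6)); after release of (0, 1, 3) the pool is (12, 6, 9)


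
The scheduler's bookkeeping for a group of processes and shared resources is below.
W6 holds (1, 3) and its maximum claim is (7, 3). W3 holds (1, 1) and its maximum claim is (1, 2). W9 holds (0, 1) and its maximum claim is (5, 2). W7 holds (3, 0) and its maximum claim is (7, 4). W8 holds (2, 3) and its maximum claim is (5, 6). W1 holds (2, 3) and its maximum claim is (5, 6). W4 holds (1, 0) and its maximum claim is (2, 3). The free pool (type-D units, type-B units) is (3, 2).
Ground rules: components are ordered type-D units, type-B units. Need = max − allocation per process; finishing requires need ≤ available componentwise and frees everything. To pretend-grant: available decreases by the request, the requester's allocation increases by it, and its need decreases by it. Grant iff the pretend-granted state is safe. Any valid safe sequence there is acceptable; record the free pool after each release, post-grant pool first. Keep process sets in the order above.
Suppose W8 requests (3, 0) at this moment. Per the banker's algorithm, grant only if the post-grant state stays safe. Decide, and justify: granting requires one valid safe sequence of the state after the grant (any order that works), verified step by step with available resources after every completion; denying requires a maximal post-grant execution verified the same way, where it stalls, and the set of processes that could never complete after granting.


GRANT — the state after the grant stays safe, e.g. via W3, W8, W7, W1, W4, W9, W6.
Key observation: even at the reduced pool (0, 2), W3 fits immediately, so safety survives the grant.
Check on the post-grant state, step by step:
  pool = (0, 2)
  W3 needs (0, 1) <= (0, 2) -> finishes; pool += (1, 1) = (1, 3)
  W8 needs (0, 3) <= (1, 3) -> finishes; pool += (5, 3) = (6, 6)
  W7 needs (4, 4) <= (6, 6) -> finishes; pool += (3, 0) = (9, 6)
  W1 needs (3, 3) <= (9, 6) -> finishes; pool += (2, 3) = (11, 9)
  W4 needs (1, 3) <= (11, 9) -> finishes; pool += (1, 0) = (12, 9)
  W9 needs (5, 1) <= (12, 9) -> finishes; pool += (0, 1) = (12, 10)
  W6 needs (6, 0) <= (12, 10) -> finishes; pool += (1, 3) = (13, 13)


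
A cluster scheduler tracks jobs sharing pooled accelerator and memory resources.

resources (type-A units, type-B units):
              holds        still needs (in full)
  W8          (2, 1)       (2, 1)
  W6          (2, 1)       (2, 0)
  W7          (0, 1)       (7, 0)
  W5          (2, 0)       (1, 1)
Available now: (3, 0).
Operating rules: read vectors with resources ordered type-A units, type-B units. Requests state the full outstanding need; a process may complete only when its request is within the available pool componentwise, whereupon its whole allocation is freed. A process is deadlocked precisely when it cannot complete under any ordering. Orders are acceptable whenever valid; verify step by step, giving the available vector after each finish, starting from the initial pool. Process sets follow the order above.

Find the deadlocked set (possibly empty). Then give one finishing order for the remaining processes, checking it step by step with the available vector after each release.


No process is deadlocked.
Key observation: starting with W6, each completion frees enough for the next — no one is permanently blocked.
The rest can finish in the order W6, W8, W5, W7. Step-by-step check:
  pool = (3, 0)
  W6 needs (2, 0) <= (3, 0) -> finishes; pool += (2, 1) = (5, 1)
  W8 needs (2, 1) <= (5, 1) -> finishes; pool += (2, 1) = (7, 2)
  W5 needs (1, 1) <= (7, 2) -> finishes; pool += (2, 0) = (9, 2)
  W7 needs (7, 0) <= (9, 2) -> finishes; pool += (0, 1) = (9, 3)


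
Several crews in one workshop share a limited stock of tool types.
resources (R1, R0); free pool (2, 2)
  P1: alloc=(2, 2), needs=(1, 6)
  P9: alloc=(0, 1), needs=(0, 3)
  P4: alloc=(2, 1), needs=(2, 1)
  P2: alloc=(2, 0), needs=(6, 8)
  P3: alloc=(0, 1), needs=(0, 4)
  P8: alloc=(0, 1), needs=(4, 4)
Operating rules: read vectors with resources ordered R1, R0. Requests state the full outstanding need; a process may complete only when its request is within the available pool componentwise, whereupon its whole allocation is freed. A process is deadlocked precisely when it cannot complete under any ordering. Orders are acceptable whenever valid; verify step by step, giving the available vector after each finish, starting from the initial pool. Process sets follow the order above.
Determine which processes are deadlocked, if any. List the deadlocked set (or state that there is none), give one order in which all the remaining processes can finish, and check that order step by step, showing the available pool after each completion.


No process is deadlocked.
Key observation: the pool covers P4 at once, and every later process fits after earlier releases.
A valid finishing order for the others: P4, P9, P8, P3, P1, P2. Step-by-step check:
  pool = (2, 2)
  P4: need (2, 1) fits (2, 2); releases (2, 1), pool now (4, 3)
  P9: need (0, 3) fits (4, 3); releases (0, 1), pool now (4, 4)
  P8: need (4, 4) fits (4, 4); releases (0, 1), pool now (4, 5)
  P3: need (0, 4) fits (4, 5); releases (0, 1), pool now (4, 6)
  P1: need (1, 6) fits (4, 6); releases (2, 2), pool now (6, 8)
  P2: need (6, 8) fits (6, 8); releases (2, 0), pool now (8, 8)


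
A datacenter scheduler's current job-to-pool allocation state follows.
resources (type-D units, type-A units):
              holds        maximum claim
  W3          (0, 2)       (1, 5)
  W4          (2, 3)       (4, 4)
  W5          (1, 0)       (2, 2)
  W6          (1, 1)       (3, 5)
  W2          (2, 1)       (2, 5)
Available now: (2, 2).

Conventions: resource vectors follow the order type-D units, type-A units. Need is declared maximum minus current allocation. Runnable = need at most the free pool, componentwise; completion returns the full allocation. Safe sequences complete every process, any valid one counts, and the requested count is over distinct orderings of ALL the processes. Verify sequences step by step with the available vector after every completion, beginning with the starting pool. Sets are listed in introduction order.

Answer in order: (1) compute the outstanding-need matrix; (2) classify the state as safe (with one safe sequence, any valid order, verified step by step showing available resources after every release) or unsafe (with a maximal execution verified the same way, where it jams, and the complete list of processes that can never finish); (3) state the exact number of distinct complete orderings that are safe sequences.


(1) Outstanding need per process (order type-D units, type-A units):
  W3: (1, 3)
  W4: (2, 1)
  W5: (1, 2)
  W6: (2, 4)
  W2: (0, 4)
(2) SAFE, for example via the order W4, W5, W2, W6, W3.
Key observation: W4 is the earliest step where a requested resource binds exactly: need (2, 1), pool (2, 2) at its turn.
Walking it through:
  pool = (2, 2)
  W4: need (2, 1) fits (2, 2); releases (2, 3), pool now (4, 5)
  W5: need (1, 2) fits (4, 5); releases (1, 0), pool now (5, 5)
  W2: need (0, 4) fits (5, 5); releases (2, 1), pool now (7, 6)
  W6: need (2, 4) fits (7, 6); releases (1, 1), pool now (8, 7)
  W3: need (1, 3) fits (8, 7); releases (0, 2), pool now (8, 9)
(3) Precisely 30 of the possible complete orderings are safe sequences.


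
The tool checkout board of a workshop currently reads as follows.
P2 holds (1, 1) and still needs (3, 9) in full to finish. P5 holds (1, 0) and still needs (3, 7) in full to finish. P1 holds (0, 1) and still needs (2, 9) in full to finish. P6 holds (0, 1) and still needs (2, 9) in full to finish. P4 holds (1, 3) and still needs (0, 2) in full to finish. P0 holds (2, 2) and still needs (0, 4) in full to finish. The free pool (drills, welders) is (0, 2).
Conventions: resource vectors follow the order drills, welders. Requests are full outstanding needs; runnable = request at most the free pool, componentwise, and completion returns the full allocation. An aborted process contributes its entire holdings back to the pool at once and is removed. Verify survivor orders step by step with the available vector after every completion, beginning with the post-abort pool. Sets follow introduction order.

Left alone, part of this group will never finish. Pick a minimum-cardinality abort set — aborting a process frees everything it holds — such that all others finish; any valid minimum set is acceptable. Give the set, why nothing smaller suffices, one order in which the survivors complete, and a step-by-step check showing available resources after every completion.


The answer: abort P2 and P1.
Key observation: before aborting P2 and P1, P6 was permanently blocked — no order could ever run it; afterwards it completes at step 3.
Minimality, checking each single-abort alternative: P2 alone leaves P1 blocked (short on welders); P5 alone leaves P2 blocked (short on welders); P1 alone leaves P2 blocked (short on welders); P6 alone leaves P2 blocked (short on welders); P4 alone leaves P2 blocked (short on welders); P0 alone leaves P2 blocked (short on welders).
The survivors complete as P0, P4, P6, P5. Verifying each step (starting from the post-abort pool):
  pool = (1, 4)
  P0: need (0, 4) fits (1, 4); releases (2, 2), pool now (3, 6)
  P4: need (0, 2) fits (3, 6); releases (1, 3), pool now (4, 9)
  P6: need (2, 9) fits (4, 9); releases (0, 1), pool now (4, 10)
  P5: need (3, 7) fits (4, 10); releases (1, 0), pool now (5, 10)


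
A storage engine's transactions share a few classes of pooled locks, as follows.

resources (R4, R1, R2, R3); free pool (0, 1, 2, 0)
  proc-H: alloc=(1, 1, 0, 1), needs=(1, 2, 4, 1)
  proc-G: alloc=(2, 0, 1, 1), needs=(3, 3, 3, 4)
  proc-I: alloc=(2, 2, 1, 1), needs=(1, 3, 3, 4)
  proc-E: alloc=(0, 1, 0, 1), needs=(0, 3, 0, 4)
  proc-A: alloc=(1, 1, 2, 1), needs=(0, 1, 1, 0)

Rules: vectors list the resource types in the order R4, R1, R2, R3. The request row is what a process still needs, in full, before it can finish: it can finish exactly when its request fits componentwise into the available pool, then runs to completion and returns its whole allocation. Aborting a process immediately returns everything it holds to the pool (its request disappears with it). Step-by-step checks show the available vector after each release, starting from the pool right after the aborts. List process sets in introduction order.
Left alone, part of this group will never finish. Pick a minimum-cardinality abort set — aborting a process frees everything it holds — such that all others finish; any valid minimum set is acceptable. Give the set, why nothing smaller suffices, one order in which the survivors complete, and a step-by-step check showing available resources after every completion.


The answer: abort proc-G and proc-E.
Key observation: the returned (2, 1, 1, 2) from proc-G and proc-E is what brings proc-I — unrunnable before, under any order — into play at step 3.
Why nothing smaller works — every single abort fails: proc-H alone leaves proc-G blocked (short on R4 and R3); proc-G alone leaves proc-I blocked (short on R3); proc-I alone leaves proc-G blocked (short on R3); proc-E alone leaves proc-G blocked (short on R4 and R3); proc-A alone leaves proc-G blocked (short on R4 and R3).
Survivors finish in the order: proc-A, proc-H, proc-I. Check, step by step (pool after the aborts first):
  pool = (2, 2, 3, 2)
  proc-A needs (0, 1, 1, 0) <= (2, 2, 3, 2) -> finishes; pool += (1, 1, 2, 1) = (3, 3, 5, 3)
  proc-H needs (1, 2, 4, 1) <= (3, 3, 5, 3) -> finishes; pool += (1, 1, 0, 1) = (4, 4, 5, 4)
  proc-I needs (1, 3, 3, 4) <= (4, 4, 5, 4) -> finishes; pool += (2, 2, 1, 1) = (6, 6, 6, 5)


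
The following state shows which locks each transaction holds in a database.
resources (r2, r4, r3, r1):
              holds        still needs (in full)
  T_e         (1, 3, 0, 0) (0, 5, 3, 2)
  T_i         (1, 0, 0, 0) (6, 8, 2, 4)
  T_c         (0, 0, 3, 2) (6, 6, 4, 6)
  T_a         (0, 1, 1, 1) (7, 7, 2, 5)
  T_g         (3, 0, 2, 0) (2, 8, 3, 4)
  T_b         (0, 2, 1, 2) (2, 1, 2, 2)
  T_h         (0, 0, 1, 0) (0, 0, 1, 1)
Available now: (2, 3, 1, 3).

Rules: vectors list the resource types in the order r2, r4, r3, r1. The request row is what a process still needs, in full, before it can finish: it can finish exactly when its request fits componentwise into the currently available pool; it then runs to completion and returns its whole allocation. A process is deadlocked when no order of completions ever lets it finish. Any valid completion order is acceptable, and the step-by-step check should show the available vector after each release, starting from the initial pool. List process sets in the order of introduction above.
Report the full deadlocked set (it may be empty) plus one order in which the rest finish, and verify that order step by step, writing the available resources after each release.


Nothing here is deadlocked.
Key observation: beginning at T_h, releases accumulate fast enough that every process eventually fits.
One completion order for the rest: T_h, T_b, T_e, T_g, T_i, T_a, T_c. Check, step by step:
  pool = (2, 3, 1, 3)
  run T_h (needs (0, 0, 1, 1), free (2, 3, 1, 3)); after release of (0, 0, 1, 0) the pool is (2, 3, 2, 3)
  run T_b (needs (2, 1, 2, 2), free (2, 3, 2, 3)); after release of (0, 2, 1, 2) the pool is (2, 5, 3, 5)
  run T_e (needs (0, 5, 3, 2), free (2, 5, 3, 5)); after release of (1, 3, 0, 0) the pool is (3, 8, 3, 5)
  run T_g (needs (2, 8, 3, 4), free (3, 8, 3, 5)); after release of (3, 0, 2, 0) the pool is (6, 8, 5, 5)
  run T_i (needs (6, 8, 2, 4), free (6, 8, 5, 5)); after release of (1, 0, 0, 0) the pool is (7, 8, 5, 5)
  run T_a (needs (7, 7, 2, 5), free (7, 8, 5, 5)); after release of (0, 1, 1, 1) the pool is (7, 9, 6, 6)
  run T_c (needs (6, 6, 4, 6), free (7, 9, 6, 6)); after release of (0, 0, 3, 2) the pool is (7, 9, 9, 8)


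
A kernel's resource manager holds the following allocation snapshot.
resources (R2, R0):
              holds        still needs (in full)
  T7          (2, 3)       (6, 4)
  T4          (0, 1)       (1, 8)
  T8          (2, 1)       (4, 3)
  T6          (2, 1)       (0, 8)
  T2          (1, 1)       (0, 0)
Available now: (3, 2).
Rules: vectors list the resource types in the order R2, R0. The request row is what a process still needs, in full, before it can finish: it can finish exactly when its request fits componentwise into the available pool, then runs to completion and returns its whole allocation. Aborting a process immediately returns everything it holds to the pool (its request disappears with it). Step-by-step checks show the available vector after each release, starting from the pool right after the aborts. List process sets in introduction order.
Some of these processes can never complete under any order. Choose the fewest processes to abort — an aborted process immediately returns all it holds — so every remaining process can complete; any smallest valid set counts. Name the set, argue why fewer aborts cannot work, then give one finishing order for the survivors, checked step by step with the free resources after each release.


Abort T6.
Key observation: T4 had no path to completion before; after the abort of T6 ((2, 1) returned), step 4 is where it fits.
No smaller set exists: with zero aborts the deadlock remains.
Survivors finish in the order: T8, T7, T2, T4. Check, step by step (pool after the aborts first):
  pool = (5, 3)
  run T8 (needs (4, 3), free (5, 3)); after release of (2, 1) the pool is (7, 4)
  run T7 (needs (6, 4), free (7, 4)); after release of (2, 3) the pool is (9, 7)
  run T2 (needs (0, 0), free (9, 7)); after release of (1, 1) the pool is (10, 8)
  run T4 (needs (1, 8), free (10, 8)); after release of (0, 1) the pool is (10, 9)


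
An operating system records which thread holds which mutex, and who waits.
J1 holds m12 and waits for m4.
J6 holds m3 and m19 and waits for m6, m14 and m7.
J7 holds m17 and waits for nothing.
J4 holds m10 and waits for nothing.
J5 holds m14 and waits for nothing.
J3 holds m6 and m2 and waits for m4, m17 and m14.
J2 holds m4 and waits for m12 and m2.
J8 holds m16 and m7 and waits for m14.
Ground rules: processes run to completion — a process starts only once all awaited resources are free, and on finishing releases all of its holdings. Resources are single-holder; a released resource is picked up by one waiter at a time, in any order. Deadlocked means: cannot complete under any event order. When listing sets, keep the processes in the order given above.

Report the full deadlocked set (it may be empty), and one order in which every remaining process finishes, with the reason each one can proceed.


Deadlocked set: J1, J6, J3 and J2.
Key observation: the waits loop around J1 -> J2 -> J1 with no way out; J3 is caught in further circular waits and J6 waits into the deadlock from upstream.
The rest can finish in the order J4, J5, J7, J8.
Step-by-step check:
  J4: no waits; runs immediately, freeing m10
  J5: no waits; runs immediately, freeing m14
  J7: no waits; runs immediately, freeing m17
  J8 waits on m14 — all released -> runs and releases m16 and m7


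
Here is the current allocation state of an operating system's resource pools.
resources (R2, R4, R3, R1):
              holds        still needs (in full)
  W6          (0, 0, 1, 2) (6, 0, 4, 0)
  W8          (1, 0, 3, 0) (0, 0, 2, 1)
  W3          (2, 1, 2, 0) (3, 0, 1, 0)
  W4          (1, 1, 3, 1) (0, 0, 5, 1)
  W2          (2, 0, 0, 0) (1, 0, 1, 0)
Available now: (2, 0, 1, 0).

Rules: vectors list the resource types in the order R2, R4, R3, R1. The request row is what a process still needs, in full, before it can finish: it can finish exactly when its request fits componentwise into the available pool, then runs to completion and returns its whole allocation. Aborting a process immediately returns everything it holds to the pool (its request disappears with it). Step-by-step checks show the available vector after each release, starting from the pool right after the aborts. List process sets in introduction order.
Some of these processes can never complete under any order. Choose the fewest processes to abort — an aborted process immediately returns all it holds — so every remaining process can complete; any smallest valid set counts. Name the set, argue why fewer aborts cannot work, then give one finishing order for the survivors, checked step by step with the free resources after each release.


Minimum abort set: W6.
Key observation: before aborting W6, W8 was permanently blocked — no order could ever run it; afterwards it completes at step 2.
Why nothing smaller works: aborting no one leaves the state deadlocked as given.
The survivors complete as W2, W8, W3, W4. Step-by-step check (starting from the post-abort pool):
  pool = (2, 0, 2, 2)
  W2: need (1, 0, 1, 0) fits (2, 0, 2, 2); releases (2, 0, 0, 0), pool now (4, 0, 2, 2)
  W8: need (0, 0, 2, 1) fits (4, 0, 2, 2); releases (1, 0, 3, 0), pool now (5, 0, 5, 2)
  W3: need (3, 0, 1, 0) fits (5, 0, 5, 2); releases (2, 1, 2, 0), pool now (7, 1, 7, 2)
  W4: need (0, 0, 5, 1) fits (7, 1, 7, 2); releases (1, 1, 3, 1), pool now (8, 2, 10, 3)


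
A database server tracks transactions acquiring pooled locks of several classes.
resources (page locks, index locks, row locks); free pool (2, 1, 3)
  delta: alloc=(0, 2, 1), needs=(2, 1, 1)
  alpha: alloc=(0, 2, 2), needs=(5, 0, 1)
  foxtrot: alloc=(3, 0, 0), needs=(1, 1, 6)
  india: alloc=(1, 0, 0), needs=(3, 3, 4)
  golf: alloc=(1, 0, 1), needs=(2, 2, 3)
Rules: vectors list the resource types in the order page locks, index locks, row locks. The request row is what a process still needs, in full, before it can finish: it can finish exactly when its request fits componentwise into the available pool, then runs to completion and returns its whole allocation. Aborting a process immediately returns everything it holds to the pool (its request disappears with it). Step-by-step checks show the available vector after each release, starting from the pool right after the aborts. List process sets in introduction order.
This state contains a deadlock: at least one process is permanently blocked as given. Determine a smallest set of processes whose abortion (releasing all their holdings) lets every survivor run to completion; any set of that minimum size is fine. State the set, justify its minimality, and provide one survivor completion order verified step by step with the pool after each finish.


Minimum abort set: alpha.
Key observation: before aborting alpha, foxtrot was permanently blocked — no order could ever run it; afterwards it completes at step 4.
Why nothing smaller works: aborting no one leaves the state deadlocked as given.
The survivors complete as delta, golf, india, foxtrot. Step-by-step check (starting from the post-abort pool):
  pool = (2, 3, 5)
  run delta (needs (2, 1, 1), free (2, 3, 5)); after release of (0, 2, 1) the pool is (2, 5, 6)
  run golf (needs (2, 2, 3), free (2, 5, 6)); after release of (1, 0, 1) the pool is (3, 5, 7)
  run india (needs (3, 3, 4), free (3, 5, 7)); after release of (1, 0, 0) the pool is (4, 5, 7)
  run foxtrot (needs (1, 1, 6), free (4, 5, 7)); after release of (3, 0, 0) the pool is (7, 5, 7)


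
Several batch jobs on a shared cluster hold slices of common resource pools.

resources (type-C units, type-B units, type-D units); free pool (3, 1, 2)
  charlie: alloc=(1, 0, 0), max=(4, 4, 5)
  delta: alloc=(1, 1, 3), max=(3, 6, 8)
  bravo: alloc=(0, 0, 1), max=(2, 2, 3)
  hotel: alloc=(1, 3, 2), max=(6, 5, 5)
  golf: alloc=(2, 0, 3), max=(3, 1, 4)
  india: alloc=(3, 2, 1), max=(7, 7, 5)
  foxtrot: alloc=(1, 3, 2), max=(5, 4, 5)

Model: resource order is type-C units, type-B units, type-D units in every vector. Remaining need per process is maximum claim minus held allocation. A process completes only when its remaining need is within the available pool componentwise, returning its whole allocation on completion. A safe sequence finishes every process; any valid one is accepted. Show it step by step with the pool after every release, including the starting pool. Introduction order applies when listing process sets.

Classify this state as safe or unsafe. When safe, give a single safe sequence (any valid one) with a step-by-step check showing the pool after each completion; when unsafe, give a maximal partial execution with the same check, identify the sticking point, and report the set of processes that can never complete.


SAFE — a valid safe sequence is golf, foxtrot, charlie, hotel, bravo, delta, india.
Key observation: reading the order forward, golf is the first process whose need (1, 1, 1) meets the free pool (3, 1, 2) exactly on a resource it requests.
Walking it through:
  pool = (3, 1, 2)
  run golf (needs (1, 1, 1), free (3, 1, 2)); after release of (2, 0, 3) the pool is (5, 1, 5)
  run foxtrot (needs (4, 1, 3), free (5, 1, 5)); after release of (1, 3, 2) the pool is (6, 4, 7)
  run charlie (needs (3, 4, 5), free (6, 4, 7)); after release of (1, 0, 0) the pool is (7, 4, 7)
  run hotel (needs (5, 2, 3), free (7, 4, 7)); after release of (1, 3, 2) the pool is (8, 7, 9)
  run bravo (needs (2, 2, 2), free (8, 7, 9)); after release of (0, 0, 1) the pool is (8, 7, 10)
  run delta (needs (2, 5, 5), free (8, 7, 10)); after release of (1, 1, 3) the pool is (9, 8, 13)
  run india (needs (4, 5, 4), free (9, 8, 13)); after release of (3, 2, 1) the pool is (12, 10, 14)
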